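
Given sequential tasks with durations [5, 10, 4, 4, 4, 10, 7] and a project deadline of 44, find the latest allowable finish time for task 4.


LF(activity 4) = deadline - sum of successor durations
Successors: activities 5 through 7 with durations [4, 10, 7]
Sum of successor durations = 21
LF = 44 - 21 = 23

23


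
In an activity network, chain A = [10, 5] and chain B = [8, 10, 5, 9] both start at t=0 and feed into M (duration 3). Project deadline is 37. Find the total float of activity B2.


Forward pass: ES(B2) = sum of predecessors on chain B = 8
EF = ES + duration = 8 + 10 = 18
Backward pass: LF(M) = deadline = 37; LS(M) = 37 - 3 = 34
LF(B2) = LS(M) - sum(successors on chain B) = 34 - 14 = 20
LS = LF - duration = 20 - 10 = 10
Total float = LS - ES = 10 - 8 = 2

2


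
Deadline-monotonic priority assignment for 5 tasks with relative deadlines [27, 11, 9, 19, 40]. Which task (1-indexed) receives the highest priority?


Sort tasks by relative deadline (ascending):
  Task 3: deadline = 9
  Task 2: deadline = 11
  Task 4: deadline = 19
  Task 1: deadline = 27
  Task 5: deadline = 40
Priority order (highest first): [3, 2, 4, 1, 5]
Highest priority task = 3

3


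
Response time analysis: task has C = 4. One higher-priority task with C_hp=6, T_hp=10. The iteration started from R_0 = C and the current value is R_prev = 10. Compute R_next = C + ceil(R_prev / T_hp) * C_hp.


R_next = C + ceil(R_prev / T_hp) * C_hp
ceil(10 / 10) = ceil(1.0) = 1
Interference = 1 * 6 = 6
R_next = 4 + 6 = 10
R_next = R_prev, so the iteration has converged (response time = 10).

10


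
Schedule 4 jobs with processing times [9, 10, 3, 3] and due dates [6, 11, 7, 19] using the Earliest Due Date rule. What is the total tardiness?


Sort by due date (EDD order): [(9, 6), (3, 7), (10, 11), (3, 19)]
Compute completion times and tardiness:
  Job 1: p=9, d=6, C=9, tardiness=max(0,9-6)=3
  Job 2: p=3, d=7, C=12, tardiness=max(0,12-7)=5
  Job 3: p=10, d=11, C=22, tardiness=max(0,22-11)=11
  Job 4: p=3, d=19, C=25, tardiness=max(0,25-19)=6
Total tardiness = 25

25


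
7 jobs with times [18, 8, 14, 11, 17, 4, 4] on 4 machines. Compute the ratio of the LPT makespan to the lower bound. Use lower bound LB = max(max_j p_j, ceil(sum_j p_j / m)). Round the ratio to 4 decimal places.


LPT order: [18, 17, 14, 11, 8, 4, 4]
Machine loads after assignment: [18, 21, 18, 19]
LPT makespan = 21
Lower bound = max(max_job, ceil(total/4)) = max(18, 19) = 19
Ratio = 21 / 19 = 1.1053

1.1053


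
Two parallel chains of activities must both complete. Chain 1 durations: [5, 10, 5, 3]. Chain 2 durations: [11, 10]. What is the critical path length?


Path A total = 5 + 10 + 5 + 3 = 23
Path B total = 11 + 10 = 21
Critical path = longest path = max(23, 21) = 23

23


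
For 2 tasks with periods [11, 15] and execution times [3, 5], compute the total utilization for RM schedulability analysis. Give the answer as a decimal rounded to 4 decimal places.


Compute individual utilizations (exact fractions):
  Task 1: C/T = 3/11 (approx. 0.2727)
  Task 2: C/T = 5/15 = 1/3 (approx. 0.3333)
Total utilization U = 3/11 + 1/3 = 20/33
Rounded to 4 decimal places: U = 0.6061
RM (Liu & Layland) bound for 2 tasks = 0.828427; compare with U = 20/33 (approx. 0.606061)
U <= bound, so schedulable by RM sufficient condition.

0.6061


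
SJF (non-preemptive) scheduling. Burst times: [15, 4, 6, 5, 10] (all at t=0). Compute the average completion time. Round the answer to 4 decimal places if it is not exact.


SJF order (ascending): [4, 5, 6, 10, 15]
Completion times:
  Job 1: burst=4, C=4
  Job 2: burst=5, C=9
  Job 3: burst=6, C=15
  Job 4: burst=10, C=25
  Job 5: burst=15, C=40
Average completion = 93/5 = 18.6

18.6


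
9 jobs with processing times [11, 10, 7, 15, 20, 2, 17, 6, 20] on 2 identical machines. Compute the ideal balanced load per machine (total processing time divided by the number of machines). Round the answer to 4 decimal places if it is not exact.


Total processing time = 11 + 10 + 7 + 15 + 20 + 2 + 17 + 6 + 20 = 108
Number of machines = 2
Ideal balanced load = 108 / 2 = 54.0

54.0


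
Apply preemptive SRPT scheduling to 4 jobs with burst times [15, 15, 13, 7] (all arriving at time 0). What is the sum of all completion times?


Since all jobs arrive at t=0, SRPT equals SPT ordering.
SPT order: [7, 13, 15, 15]
Completion times:
  Job 1: p=7, C=7
  Job 2: p=13, C=20
  Job 3: p=15, C=35
  Job 4: p=15, C=50
Total completion time = 7 + 20 + 35 + 50 = 112

112


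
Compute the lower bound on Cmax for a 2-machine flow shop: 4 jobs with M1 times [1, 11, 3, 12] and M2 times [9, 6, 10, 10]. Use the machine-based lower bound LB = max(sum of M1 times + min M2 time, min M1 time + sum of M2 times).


LB1 = sum(M1 times) + min(M2 times) = 27 + 6 = 33
LB2 = min(M1 times) + sum(M2 times) = 1 + 35 = 36
Lower bound = max(LB1, LB2) = max(33, 36) = 36

36


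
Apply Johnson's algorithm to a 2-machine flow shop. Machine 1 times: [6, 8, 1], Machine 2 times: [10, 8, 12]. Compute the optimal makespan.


Apply Johnson's rule:
  Group 1 (a <= b): [(3, 1, 12), (1, 6, 10), (2, 8, 8)]
  Group 2 (a > b): []
Optimal job order: [3, 1, 2]
Schedule:
  Job 3: M1 done at 1, M2 done at 13
  Job 1: M1 done at 7, M2 done at 23
  Job 2: M1 done at 15, M2 done at 31
Makespan = 31

31


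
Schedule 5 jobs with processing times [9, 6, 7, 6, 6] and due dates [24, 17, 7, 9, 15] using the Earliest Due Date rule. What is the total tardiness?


Sort by due date (EDD order): [(7, 7), (6, 9), (6, 15), (6, 17), (9, 24)]
Compute completion times and tardiness:
  Job 1: p=7, d=7, C=7, tardiness=max(0,7-7)=0
  Job 2: p=6, d=9, C=13, tardiness=max(0,13-9)=4
  Job 3: p=6, d=15, C=19, tardiness=max(0,19-15)=4
  Job 4: p=6, d=17, C=25, tardiness=max(0,25-17)=8
  Job 5: p=9, d=24, C=34, tardiness=max(0,34-24)=10
Total tardiness = 26

26


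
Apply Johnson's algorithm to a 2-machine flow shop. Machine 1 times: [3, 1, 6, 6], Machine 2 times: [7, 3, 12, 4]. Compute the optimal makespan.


Apply Johnson's rule:
  Group 1 (a <= b): [(2, 1, 3), (1, 3, 7), (3, 6, 12)]
  Group 2 (a > b): [(4, 6, 4)]
Optimal job order: [2, 1, 3, 4]
Schedule:
  Job 2: M1 done at 1, M2 done at 4
  Job 1: M1 done at 4, M2 done at 11
  Job 3: M1 done at 10, M2 done at 23
  Job 4: M1 done at 16, M2 done at 27
Makespan = 27

27


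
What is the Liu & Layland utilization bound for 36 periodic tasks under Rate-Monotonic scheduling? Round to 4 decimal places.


Compute 2^(1/36) = 1.0194406437
Subtract 1: 1.0194406437 - 1 = 0.0194406437
Multiply by n: 36 * 0.0194406437 = 0.6998631732
Round to 4 dp: 0.6999

0.6999


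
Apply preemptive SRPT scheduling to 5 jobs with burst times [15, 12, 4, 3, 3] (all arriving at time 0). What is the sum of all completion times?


Since all jobs arrive at t=0, SRPT equals SPT ordering.
SPT order: [3, 3, 4, 12, 15]
Completion times:
  Job 1: p=3, C=3
  Job 2: p=3, C=6
  Job 3: p=4, C=10
  Job 4: p=12, C=22
  Job 5: p=15, C=37
Total completion time = 3 + 6 + 10 + 22 + 37 = 78

78


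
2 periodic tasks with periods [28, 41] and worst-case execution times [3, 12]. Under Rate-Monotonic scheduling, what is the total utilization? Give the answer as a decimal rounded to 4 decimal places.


Compute individual utilizations (exact fractions):
  Task 1: C/T = 3/28 (approx. 0.1071)
  Task 2: C/T = 12/41 (approx. 0.2927)
Total utilization U = 3/28 + 12/41 = 459/1148
Rounded to 4 decimal places: U = 0.3998
RM (Liu & Layland) bound for 2 tasks = 0.828427; compare with U = 459/1148 (approx. 0.399826)
U <= bound, so schedulable by RM sufficient condition.

0.3998


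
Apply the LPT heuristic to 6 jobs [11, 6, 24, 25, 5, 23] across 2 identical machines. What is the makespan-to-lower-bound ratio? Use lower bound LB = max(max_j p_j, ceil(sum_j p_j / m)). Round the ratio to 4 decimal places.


LPT order: [25, 24, 23, 11, 6, 5]
Machine loads after assignment: [47, 47]
LPT makespan = 47
Lower bound = max(max_job, ceil(total/2)) = max(25, 47) = 47
Ratio = 47 / 47 = 1.0

1.0


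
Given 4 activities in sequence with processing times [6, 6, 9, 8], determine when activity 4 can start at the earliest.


Activity 4 starts after activities 1 through 3 complete.
Predecessor durations: [6, 6, 9]
ES = 6 + 6 + 9 = 21

21


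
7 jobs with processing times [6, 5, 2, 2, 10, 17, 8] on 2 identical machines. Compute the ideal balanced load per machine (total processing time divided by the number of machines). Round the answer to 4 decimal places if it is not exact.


Total processing time = 6 + 5 + 2 + 2 + 10 + 17 + 8 = 50
Number of machines = 2
Ideal balanced load = 50 / 2 = 25.0

25.0


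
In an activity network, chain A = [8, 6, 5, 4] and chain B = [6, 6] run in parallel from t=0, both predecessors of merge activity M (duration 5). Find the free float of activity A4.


ES(A4) = sum of predecessors on chain A = 19
EF(A4) = ES + duration = 19 + 4 = 23
Successor of A4 is M. ES(M) = max(sum(A), sum(B)) = max(23, 12) = 23
Free float = ES(successor) - EF(current) = 23 - 23 = 0

0


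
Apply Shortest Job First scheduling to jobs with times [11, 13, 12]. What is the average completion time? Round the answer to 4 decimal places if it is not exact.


SJF order (ascending): [11, 12, 13]
Completion times:
  Job 1: burst=11, C=11
  Job 2: burst=12, C=23
  Job 3: burst=13, C=36
Average completion = 70/3 = 23.3333

23.3333


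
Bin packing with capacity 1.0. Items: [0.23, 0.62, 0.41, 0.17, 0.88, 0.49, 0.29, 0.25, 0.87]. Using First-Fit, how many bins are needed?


Place items sequentially using First-Fit:
  Item 0.23 -> new Bin 1
  Item 0.62 -> Bin 1 (now 0.85)
  Item 0.41 -> new Bin 2
  Item 0.17 -> Bin 2 (now 0.58)
  Item 0.88 -> new Bin 3
  Item 0.49 -> new Bin 4
  Item 0.29 -> Bin 2 (now 0.87)
  Item 0.25 -> Bin 4 (now 0.74)
  Item 0.87 -> new Bin 5
Total bins used = 5

5


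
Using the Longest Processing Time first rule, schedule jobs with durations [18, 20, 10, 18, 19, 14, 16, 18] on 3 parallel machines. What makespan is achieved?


Sort jobs in decreasing order (LPT): [20, 19, 18, 18, 18, 16, 14, 10]
Assign each job to the least loaded machine:
  Machine 1: jobs [20, 16, 14], load = 50
  Machine 2: jobs [19, 18], load = 37
  Machine 3: jobs [18, 18, 10], load = 46
Makespan = max load = 50

50


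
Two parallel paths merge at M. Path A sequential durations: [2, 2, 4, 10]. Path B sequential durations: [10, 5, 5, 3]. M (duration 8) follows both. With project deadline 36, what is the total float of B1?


Forward pass: ES(B1) = sum of predecessors on chain B = 0
EF = ES + duration = 0 + 10 = 10
Backward pass: LF(M) = deadline = 36; LS(M) = 36 - 8 = 28
LF(B1) = LS(M) - sum(successors on chain B) = 28 - 13 = 15
LS = LF - duration = 15 - 10 = 5
Total float = LS - ES = 5 - 0 = 5

5


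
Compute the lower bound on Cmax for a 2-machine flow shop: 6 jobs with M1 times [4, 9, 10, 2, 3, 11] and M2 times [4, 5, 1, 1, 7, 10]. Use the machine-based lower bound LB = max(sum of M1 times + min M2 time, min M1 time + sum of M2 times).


LB1 = sum(M1 times) + min(M2 times) = 39 + 1 = 40
LB2 = min(M1 times) + sum(M2 times) = 2 + 28 = 30
Lower bound = max(LB1, LB2) = max(40, 30) = 40

40


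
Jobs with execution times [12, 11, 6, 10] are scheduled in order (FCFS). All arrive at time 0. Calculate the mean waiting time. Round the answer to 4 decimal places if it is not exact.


FCFS order (as given): [12, 11, 6, 10]
Waiting times:
  Job 1: wait = 0
  Job 2: wait = 12
  Job 3: wait = 23
  Job 4: wait = 29
Sum of waiting times = 64
Average waiting time = 64/4 = 16.0

16.0


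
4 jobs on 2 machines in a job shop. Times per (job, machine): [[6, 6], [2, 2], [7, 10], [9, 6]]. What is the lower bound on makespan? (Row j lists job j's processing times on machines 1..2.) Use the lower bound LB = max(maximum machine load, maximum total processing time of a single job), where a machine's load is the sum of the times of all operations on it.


Machine loads:
  Machine 1: 6 + 2 + 7 + 9 = 24
  Machine 2: 6 + 2 + 10 + 6 = 24
Max machine load = 24
Job totals:
  Job 1: 12
  Job 2: 4
  Job 3: 17
  Job 4: 15
Max job total = 17
Lower bound = max(24, 17) = 24

24


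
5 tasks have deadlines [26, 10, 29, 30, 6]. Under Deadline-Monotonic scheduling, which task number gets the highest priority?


Sort tasks by relative deadline (ascending):
  Task 5: deadline = 6
  Task 2: deadline = 10
  Task 1: deadline = 26
  Task 3: deadline = 29
  Task 4: deadline = 30
Priority order (highest first): [5, 2, 1, 3, 4]
Highest priority task = 5

5


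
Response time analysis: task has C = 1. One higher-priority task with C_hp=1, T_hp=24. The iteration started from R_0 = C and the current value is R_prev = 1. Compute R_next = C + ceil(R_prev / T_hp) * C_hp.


R_next = C + ceil(R_prev / T_hp) * C_hp
ceil(1 / 24) = ceil(0.0417) = 1
Interference = 1 * 1 = 1
R_next = 1 + 1 = 2

2


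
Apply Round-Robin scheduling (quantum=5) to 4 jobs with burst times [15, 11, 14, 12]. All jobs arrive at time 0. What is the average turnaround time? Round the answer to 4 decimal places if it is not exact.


Time quantum = 5
Execution trace:
  J1 runs 5 units, time = 5
  J2 runs 5 units, time = 10
  J3 runs 5 units, time = 15
  J4 runs 5 units, time = 20
  J1 runs 5 units, time = 25
  J2 runs 5 units, time = 30
  J3 runs 5 units, time = 35
  J4 runs 5 units, time = 40
  J1 runs 5 units, time = 45
  J2 runs 1 units, time = 46
  J3 runs 4 units, time = 50
  J4 runs 2 units, time = 52
Finish times: [45, 46, 50, 52]
Average turnaround = 193/4 = 48.25

48.25


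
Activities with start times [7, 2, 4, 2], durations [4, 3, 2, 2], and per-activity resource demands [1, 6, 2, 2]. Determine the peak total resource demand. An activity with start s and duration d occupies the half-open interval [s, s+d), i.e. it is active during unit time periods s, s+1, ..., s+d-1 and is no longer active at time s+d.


Each activity i is active on [start_i, start_i + duration_i).
Compute total resource usage per time slot:
  t=0: active resources = [], total = 0
  t=1: active resources = [], total = 0
  t=2: active resources = [6, 2], total = 8
  t=3: active resources = [6, 2], total = 8
  t=4: active resources = [6, 2], total = 8
  t=5: active resources = [2], total = 2
  t=6: active resources = [], total = 0
  t=7: active resources = [1], total = 1
  t=8: active resources = [1], total = 1
  t=9: active resources = [1], total = 1
  t=10: active resources = [1], total = 1
Peak resource demand = 8

8


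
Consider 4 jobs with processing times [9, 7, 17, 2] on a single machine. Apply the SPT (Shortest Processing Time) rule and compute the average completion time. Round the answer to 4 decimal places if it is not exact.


Sort jobs by processing time (SPT order): [2, 7, 9, 17]
Compute completion times sequentially:
  Job 1: processing = 2, completes at 2
  Job 2: processing = 7, completes at 9
  Job 3: processing = 9, completes at 18
  Job 4: processing = 17, completes at 35
Sum of completion times = 64
Average completion time = 64/4 = 16.0

16.0


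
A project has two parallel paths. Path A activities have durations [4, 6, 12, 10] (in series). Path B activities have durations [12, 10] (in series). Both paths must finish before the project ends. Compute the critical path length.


Path A total = 4 + 6 + 12 + 10 = 32
Path B total = 12 + 10 = 22
Critical path = longest path = max(32, 22) = 32

32


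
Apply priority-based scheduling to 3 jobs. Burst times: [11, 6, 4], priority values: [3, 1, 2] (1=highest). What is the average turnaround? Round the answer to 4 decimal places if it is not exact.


Sort by priority (ascending = highest first):
Order: [(1, 6), (2, 4), (3, 11)]
Completion times:
  Priority 1, burst=6, C=6
  Priority 2, burst=4, C=10
  Priority 3, burst=11, C=21
Average turnaround = 37/3 = 12.3333

12.3333


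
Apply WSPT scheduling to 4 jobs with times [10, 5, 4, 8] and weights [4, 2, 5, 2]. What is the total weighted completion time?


Compute p/w ratios and sort ascending (WSPT): [(4, 5), (10, 4), (5, 2), (8, 2)]
Compute weighted completion times:
  Job (p=4,w=5): C=4, w*C=5*4=20
  Job (p=10,w=4): C=14, w*C=4*14=56
  Job (p=5,w=2): C=19, w*C=2*19=38
  Job (p=8,w=2): C=27, w*C=2*27=54
Total weighted completion time = 168

168


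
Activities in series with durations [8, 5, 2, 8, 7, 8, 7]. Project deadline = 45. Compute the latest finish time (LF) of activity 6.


LF(activity 6) = deadline - sum of successor durations
Successors: activities 7 through 7 with durations [7]
Sum of successor durations = 7
LF = 45 - 7 = 38

38


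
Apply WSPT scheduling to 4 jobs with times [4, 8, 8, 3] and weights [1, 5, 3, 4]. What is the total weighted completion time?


Compute p/w ratios and sort ascending (WSPT): [(3, 4), (8, 5), (8, 3), (4, 1)]
Compute weighted completion times:
  Job (p=3,w=4): C=3, w*C=4*3=12
  Job (p=8,w=5): C=11, w*C=5*11=55
  Job (p=8,w=3): C=19, w*C=3*19=57
  Job (p=4,w=1): C=23, w*C=1*23=23
Total weighted completion time = 147

147


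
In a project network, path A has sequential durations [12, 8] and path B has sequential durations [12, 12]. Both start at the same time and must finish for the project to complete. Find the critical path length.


Path A total = 12 + 8 = 20
Path B total = 12 + 12 = 24
Critical path = longest path = max(20, 24) = 24

24


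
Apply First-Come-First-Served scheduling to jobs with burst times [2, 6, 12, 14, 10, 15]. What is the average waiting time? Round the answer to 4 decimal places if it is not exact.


FCFS order (as given): [2, 6, 12, 14, 10, 15]
Waiting times:
  Job 1: wait = 0
  Job 2: wait = 2
  Job 3: wait = 8
  Job 4: wait = 20
  Job 5: wait = 34
  Job 6: wait = 44
Sum of waiting times = 108
Average waiting time = 108/6 = 18.0

18.0


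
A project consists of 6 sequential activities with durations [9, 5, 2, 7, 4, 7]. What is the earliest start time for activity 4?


Activity 4 starts after activities 1 through 3 complete.
Predecessor durations: [9, 5, 2]
ES = 9 + 5 + 2 = 16

16


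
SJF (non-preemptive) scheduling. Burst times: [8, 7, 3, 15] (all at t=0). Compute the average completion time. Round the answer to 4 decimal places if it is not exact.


SJF order (ascending): [3, 7, 8, 15]
Completion times:
  Job 1: burst=3, C=3
  Job 2: burst=7, C=10
  Job 3: burst=8, C=18
  Job 4: burst=15, C=33
Average completion = 64/4 = 16.0

16.0


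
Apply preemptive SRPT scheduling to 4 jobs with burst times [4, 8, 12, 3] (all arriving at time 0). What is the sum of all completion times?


Since all jobs arrive at t=0, SRPT equals SPT ordering.
SPT order: [3, 4, 8, 12]
Completion times:
  Job 1: p=3, C=3
  Job 2: p=4, C=7
  Job 3: p=8, C=15
  Job 4: p=12, C=27
Total completion time = 3 + 7 + 15 + 27 = 52

52


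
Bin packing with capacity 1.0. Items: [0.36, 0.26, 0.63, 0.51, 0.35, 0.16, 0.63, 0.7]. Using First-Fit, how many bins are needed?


Place items sequentially using First-Fit:
  Item 0.36 -> new Bin 1
  Item 0.26 -> Bin 1 (now 0.62)
  Item 0.63 -> new Bin 2
  Item 0.51 -> new Bin 3
  Item 0.35 -> Bin 1 (now 0.97)
  Item 0.16 -> Bin 2 (now 0.79)
  Item 0.63 -> new Bin 4
  Item 0.7 -> new Bin 5
Total bins used = 5

5


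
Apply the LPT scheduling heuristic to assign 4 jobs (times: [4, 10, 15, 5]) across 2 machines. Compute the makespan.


Sort jobs in decreasing order (LPT): [15, 10, 5, 4]
Assign each job to the least loaded machine:
  Machine 1: jobs [15, 4], load = 19
  Machine 2: jobs [10, 5], load = 15
Makespan = max load = 19

19


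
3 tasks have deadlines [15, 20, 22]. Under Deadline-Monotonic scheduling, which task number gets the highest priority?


Sort tasks by relative deadline (ascending):
  Task 1: deadline = 15
  Task 2: deadline = 20
  Task 3: deadline = 22
Priority order (highest first): [1, 2, 3]
Highest priority task = 1

1


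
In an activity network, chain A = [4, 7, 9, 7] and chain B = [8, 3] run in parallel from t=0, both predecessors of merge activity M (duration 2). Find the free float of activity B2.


ES(B2) = sum of predecessors on chain B = 8
EF(B2) = ES + duration = 8 + 3 = 11
Successor of B2 is M. ES(M) = max(sum(A), sum(B)) = max(27, 11) = 27
Free float = ES(successor) - EF(current) = 27 - 11 = 16

16


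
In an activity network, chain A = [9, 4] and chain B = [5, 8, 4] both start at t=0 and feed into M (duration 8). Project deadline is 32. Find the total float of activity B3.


Forward pass: ES(B3) = sum of predecessors on chain B = 13
EF = ES + duration = 13 + 4 = 17
Backward pass: LF(M) = deadline = 32; LS(M) = 32 - 8 = 24
LF(B3) = LS(M) - sum(successors on chain B) = 24 - 0 = 24
LS = LF - duration = 24 - 4 = 20
Total float = LS - ES = 20 - 13 = 7

7


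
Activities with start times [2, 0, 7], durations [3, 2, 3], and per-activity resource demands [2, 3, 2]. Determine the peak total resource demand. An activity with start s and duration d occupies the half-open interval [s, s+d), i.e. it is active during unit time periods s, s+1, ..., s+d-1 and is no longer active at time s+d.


Each activity i is active on [start_i, start_i + duration_i).
Compute total resource usage per time slot:
  t=0: active resources = [3], total = 3
  t=1: active resources = [3], total = 3
  t=2: active resources = [2], total = 2
  t=3: active resources = [2], total = 2
  t=4: active resources = [2], total = 2
  t=5: active resources = [], total = 0
  t=6: active resources = [], total = 0
  t=7: active resources = [2], total = 2
  t=8: active resources = [2], total = 2
  t=9: active resources = [2], total = 2
Peak resource demand = 3

3


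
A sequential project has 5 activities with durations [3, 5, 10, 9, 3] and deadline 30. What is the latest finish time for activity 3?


LF(activity 3) = deadline - sum of successor durations
Successors: activities 4 through 5 with durations [9, 3]
Sum of successor durations = 12
LF = 30 - 12 = 18

18


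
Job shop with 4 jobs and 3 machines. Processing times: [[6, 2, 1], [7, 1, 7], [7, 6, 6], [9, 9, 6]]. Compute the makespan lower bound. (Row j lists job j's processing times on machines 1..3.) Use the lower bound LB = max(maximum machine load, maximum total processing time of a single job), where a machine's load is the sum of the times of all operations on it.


Machine loads:
  Machine 1: 6 + 7 + 7 + 9 = 29
  Machine 2: 2 + 1 + 6 + 9 = 18
  Machine 3: 1 + 7 + 6 + 6 = 20
Max machine load = 29
Job totals:
  Job 1: 9
  Job 2: 15
  Job 3: 19
  Job 4: 24
Max job total = 24
Lower bound = max(29, 24) = 29

29


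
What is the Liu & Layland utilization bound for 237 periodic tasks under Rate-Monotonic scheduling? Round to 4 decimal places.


Compute 2^(1/237) = 1.0029289527
Subtract 1: 1.0029289527 - 1 = 0.0029289527
Multiply by n: 237 * 0.0029289527 = 0.6941617899
Round to 4 dp: 0.6942

0.6942


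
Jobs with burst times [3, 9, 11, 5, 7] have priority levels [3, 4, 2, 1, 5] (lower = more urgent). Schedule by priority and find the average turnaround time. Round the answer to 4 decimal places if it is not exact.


Sort by priority (ascending = highest first):
Order: [(1, 5), (2, 11), (3, 3), (4, 9), (5, 7)]
Completion times:
  Priority 1, burst=5, C=5
  Priority 2, burst=11, C=16
  Priority 3, burst=3, C=19
  Priority 4, burst=9, C=28
  Priority 5, burst=7, C=35
Average turnaround = 103/5 = 20.6

20.6


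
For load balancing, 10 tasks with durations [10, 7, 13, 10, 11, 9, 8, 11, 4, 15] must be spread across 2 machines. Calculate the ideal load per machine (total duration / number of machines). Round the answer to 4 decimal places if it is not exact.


Total processing time = 10 + 7 + 13 + 10 + 11 + 9 + 8 + 11 + 4 + 15 = 98
Number of machines = 2
Ideal balanced load = 98 / 2 = 49.0

49.0


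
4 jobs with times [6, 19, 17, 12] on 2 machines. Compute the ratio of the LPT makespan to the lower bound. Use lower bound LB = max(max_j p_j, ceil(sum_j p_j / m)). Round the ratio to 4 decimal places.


LPT order: [19, 17, 12, 6]
Machine loads after assignment: [25, 29]
LPT makespan = 29
Lower bound = max(max_job, ceil(total/2)) = max(19, 27) = 27
Ratio = 29 / 27 = 1.0741

1.0741


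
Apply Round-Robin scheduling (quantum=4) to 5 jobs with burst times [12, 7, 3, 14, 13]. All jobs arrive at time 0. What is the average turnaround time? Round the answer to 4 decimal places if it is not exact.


Time quantum = 4
Execution trace:
  J1 runs 4 units, time = 4
  J2 runs 4 units, time = 8
  J3 runs 3 units, time = 11
  J4 runs 4 units, time = 15
  J5 runs 4 units, time = 19
  J1 runs 4 units, time = 23
  J2 runs 3 units, time = 26
  J4 runs 4 units, time = 30
  J5 runs 4 units, time = 34
  J1 runs 4 units, time = 38
  J4 runs 4 units, time = 42
  J5 runs 4 units, time = 46
  J4 runs 2 units, time = 48
  J5 runs 1 units, time = 49
Finish times: [38, 26, 11, 48, 49]
Average turnaround = 172/5 = 34.4

34.4


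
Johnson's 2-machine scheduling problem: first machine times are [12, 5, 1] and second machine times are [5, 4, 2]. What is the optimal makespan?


Apply Johnson's rule:
  Group 1 (a <= b): [(3, 1, 2)]
  Group 2 (a > b): [(1, 12, 5), (2, 5, 4)]
Optimal job order: [3, 1, 2]
Schedule:
  Job 3: M1 done at 1, M2 done at 3
  Job 1: M1 done at 13, M2 done at 18
  Job 2: M1 done at 18, M2 done at 22
Makespan = 22

22


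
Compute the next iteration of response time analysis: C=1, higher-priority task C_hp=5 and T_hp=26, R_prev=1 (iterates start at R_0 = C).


R_next = C + ceil(R_prev / T_hp) * C_hp
ceil(1 / 26) = ceil(0.0385) = 1
Interference = 1 * 5 = 5
R_next = 1 + 5 = 6

6


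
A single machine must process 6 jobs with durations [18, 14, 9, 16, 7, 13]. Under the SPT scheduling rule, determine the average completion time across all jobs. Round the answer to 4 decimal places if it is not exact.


Sort jobs by processing time (SPT order): [7, 9, 13, 14, 16, 18]
Compute completion times sequentially:
  Job 1: processing = 7, completes at 7
  Job 2: processing = 9, completes at 16
  Job 3: processing = 13, completes at 29
  Job 4: processing = 14, completes at 43
  Job 5: processing = 16, completes at 59
  Job 6: processing = 18, completes at 77
Sum of completion times = 231
Average completion time = 231/6 = 38.5

38.5


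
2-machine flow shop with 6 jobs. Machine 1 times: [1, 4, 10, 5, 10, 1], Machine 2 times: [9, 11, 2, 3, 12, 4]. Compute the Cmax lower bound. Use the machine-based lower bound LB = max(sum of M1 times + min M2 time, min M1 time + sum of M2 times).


LB1 = sum(M1 times) + min(M2 times) = 31 + 2 = 33
LB2 = min(M1 times) + sum(M2 times) = 1 + 41 = 42
Lower bound = max(LB1, LB2) = max(33, 42) = 42

42


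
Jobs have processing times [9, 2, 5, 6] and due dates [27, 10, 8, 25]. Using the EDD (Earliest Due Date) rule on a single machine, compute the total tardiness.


Sort by due date (EDD order): [(5, 8), (2, 10), (6, 25), (9, 27)]
Compute completion times and tardiness:
  Job 1: p=5, d=8, C=5, tardiness=max(0,5-8)=0
  Job 2: p=2, d=10, C=7, tardiness=max(0,7-10)=0
  Job 3: p=6, d=25, C=13, tardiness=max(0,13-25)=0
  Job 4: p=9, d=27, C=22, tardiness=max(0,22-27)=0
Total tardiness = 0

0


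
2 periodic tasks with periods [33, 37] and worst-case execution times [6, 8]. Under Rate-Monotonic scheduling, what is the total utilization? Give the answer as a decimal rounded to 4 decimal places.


Compute individual utilizations (exact fractions):
  Task 1: C/T = 6/33 = 2/11 (approx. 0.1818)
  Task 2: C/T = 8/37 (approx. 0.2162)
Total utilization U = 2/11 + 8/37 = 162/407
Rounded to 4 decimal places: U = 0.3980
RM (Liu & Layland) bound for 2 tasks = 0.828427; compare with U = 162/407 (approx. 0.398034)
U <= bound, so schedulable by RM sufficient condition.

0.3980


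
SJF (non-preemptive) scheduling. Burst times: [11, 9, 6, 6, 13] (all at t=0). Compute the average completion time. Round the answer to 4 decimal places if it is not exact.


SJF order (ascending): [6, 6, 9, 11, 13]
Completion times:
  Job 1: burst=6, C=6
  Job 2: burst=6, C=12
  Job 3: burst=9, C=21
  Job 4: burst=11, C=32
  Job 5: burst=13, C=45
Average completion = 116/5 = 23.2

23.2


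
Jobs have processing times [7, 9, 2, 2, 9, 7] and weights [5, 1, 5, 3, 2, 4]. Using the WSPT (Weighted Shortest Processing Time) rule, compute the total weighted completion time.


Compute p/w ratios and sort ascending (WSPT): [(2, 5), (2, 3), (7, 5), (7, 4), (9, 2), (9, 1)]
Compute weighted completion times:
  Job (p=2,w=5): C=2, w*C=5*2=10
  Job (p=2,w=3): C=4, w*C=3*4=12
  Job (p=7,w=5): C=11, w*C=5*11=55
  Job (p=7,w=4): C=18, w*C=4*18=72
  Job (p=9,w=2): C=27, w*C=2*27=54
  Job (p=9,w=1): C=36, w*C=1*36=36
Total weighted completion time = 239

239


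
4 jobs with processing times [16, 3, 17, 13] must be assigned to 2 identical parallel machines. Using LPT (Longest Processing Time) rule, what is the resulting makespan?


Sort jobs in decreasing order (LPT): [17, 16, 13, 3]
Assign each job to the least loaded machine:
  Machine 1: jobs [17, 3], load = 20
  Machine 2: jobs [16, 13], load = 29
Makespan = max load = 29

29


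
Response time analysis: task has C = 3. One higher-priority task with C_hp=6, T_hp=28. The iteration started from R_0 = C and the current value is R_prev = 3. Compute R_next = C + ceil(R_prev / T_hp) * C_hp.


R_next = C + ceil(R_prev / T_hp) * C_hp
ceil(3 / 28) = ceil(0.1071) = 1
Interference = 1 * 6 = 6
R_next = 3 + 6 = 9

9


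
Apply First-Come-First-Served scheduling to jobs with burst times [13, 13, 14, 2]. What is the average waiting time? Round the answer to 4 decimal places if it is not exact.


FCFS order (as given): [13, 13, 14, 2]
Waiting times:
  Job 1: wait = 0
  Job 2: wait = 13
  Job 3: wait = 26
  Job 4: wait = 40
Sum of waiting times = 79
Average waiting time = 79/4 = 19.75

19.75


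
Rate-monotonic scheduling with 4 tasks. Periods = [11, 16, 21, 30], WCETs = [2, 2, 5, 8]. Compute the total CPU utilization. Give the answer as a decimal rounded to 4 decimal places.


Compute individual utilizations (exact fractions):
  Task 1: C/T = 2/11 (approx. 0.1818)
  Task 2: C/T = 2/16 = 1/8 (approx. 0.125)
  Task 3: C/T = 5/21 (approx. 0.2381)
  Task 4: C/T = 8/30 = 4/15 (approx. 0.2667)
Total utilization U = 2/11 + 1/8 + 5/21 + 4/15 = 7499/9240
Rounded to 4 decimal places: U = 0.8116
RM (Liu & Layland) bound for 4 tasks = 0.756828; compare with U = 7499/9240 (approx. 0.811580)
bound < U <= 1, so the RM sufficient condition is not met (inconclusive; an exact test such as response-time analysis is needed).

0.8116


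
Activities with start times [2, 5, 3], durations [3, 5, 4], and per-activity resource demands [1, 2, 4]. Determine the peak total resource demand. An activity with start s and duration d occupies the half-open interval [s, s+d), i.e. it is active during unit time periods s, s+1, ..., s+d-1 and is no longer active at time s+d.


Each activity i is active on [start_i, start_i + duration_i).
Compute total resource usage per time slot:
  t=0: active resources = [], total = 0
  t=1: active resources = [], total = 0
  t=2: active resources = [1], total = 1
  t=3: active resources = [1, 4], total = 5
  t=4: active resources = [1, 4], total = 5
  t=5: active resources = [2, 4], total = 6
  t=6: active resources = [2, 4], total = 6
  t=7: active resources = [2], total = 2
  t=8: active resources = [2], total = 2
  t=9: active resources = [2], total = 2
Peak resource demand = 6

6


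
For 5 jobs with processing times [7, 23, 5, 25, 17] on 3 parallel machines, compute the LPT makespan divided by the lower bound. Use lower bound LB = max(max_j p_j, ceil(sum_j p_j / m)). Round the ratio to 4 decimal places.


LPT order: [25, 23, 17, 7, 5]
Machine loads after assignment: [25, 28, 24]
LPT makespan = 28
Lower bound = max(max_job, ceil(total/3)) = max(25, 26) = 26
Ratio = 28 / 26 = 1.0769

1.0769


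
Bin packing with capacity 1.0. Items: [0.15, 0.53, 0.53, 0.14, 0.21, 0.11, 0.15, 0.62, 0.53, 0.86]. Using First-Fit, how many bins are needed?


Place items sequentially using First-Fit:
  Item 0.15 -> new Bin 1
  Item 0.53 -> Bin 1 (now 0.68)
  Item 0.53 -> new Bin 2
  Item 0.14 -> Bin 1 (now 0.82)
  Item 0.21 -> Bin 2 (now 0.74)
  Item 0.11 -> Bin 1 (now 0.93)
  Item 0.15 -> Bin 2 (now 0.89)
  Item 0.62 -> new Bin 3
  Item 0.53 -> new Bin 4
  Item 0.86 -> new Bin 5
Total bins used = 5

5


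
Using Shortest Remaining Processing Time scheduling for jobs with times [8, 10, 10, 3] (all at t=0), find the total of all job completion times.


Since all jobs arrive at t=0, SRPT equals SPT ordering.
SPT order: [3, 8, 10, 10]
Completion times:
  Job 1: p=3, C=3
  Job 2: p=8, C=11
  Job 3: p=10, C=21
  Job 4: p=10, C=31
Total completion time = 3 + 11 + 21 + 31 = 66

66


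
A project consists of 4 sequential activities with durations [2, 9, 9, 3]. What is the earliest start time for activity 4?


Activity 4 starts after activities 1 through 3 complete.
Predecessor durations: [2, 9, 9]
ES = 2 + 9 + 9 = 20

20


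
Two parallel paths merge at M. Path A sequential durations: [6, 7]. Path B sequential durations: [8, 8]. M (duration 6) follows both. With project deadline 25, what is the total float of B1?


Forward pass: ES(B1) = sum of predecessors on chain B = 0
EF = ES + duration = 0 + 8 = 8
Backward pass: LF(M) = deadline = 25; LS(M) = 25 - 6 = 19
LF(B1) = LS(M) - sum(successors on chain B) = 19 - 8 = 11
LS = LF - duration = 11 - 8 = 3
Total float = LS - ES = 3 - 0 = 3

3


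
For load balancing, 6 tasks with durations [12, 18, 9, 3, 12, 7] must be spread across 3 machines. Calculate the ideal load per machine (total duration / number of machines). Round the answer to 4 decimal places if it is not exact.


Total processing time = 12 + 18 + 9 + 3 + 12 + 7 = 61
Number of machines = 3
Ideal balanced load = 61 / 3 = 20.3333

20.3333


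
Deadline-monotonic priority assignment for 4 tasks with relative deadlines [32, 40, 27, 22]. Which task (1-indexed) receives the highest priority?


Sort tasks by relative deadline (ascending):
  Task 4: deadline = 22
  Task 3: deadline = 27
  Task 1: deadline = 32
  Task 2: deadline = 40
Priority order (highest first): [4, 3, 1, 2]
Highest priority task = 4

4


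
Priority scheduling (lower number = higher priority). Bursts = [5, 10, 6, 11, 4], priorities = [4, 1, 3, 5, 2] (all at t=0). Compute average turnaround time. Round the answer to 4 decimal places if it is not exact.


Sort by priority (ascending = highest first):
Order: [(1, 10), (2, 4), (3, 6), (4, 5), (5, 11)]
Completion times:
  Priority 1, burst=10, C=10
  Priority 2, burst=4, C=14
  Priority 3, burst=6, C=20
  Priority 4, burst=5, C=25
  Priority 5, burst=11, C=36
Average turnaround = 105/5 = 21.0

21.0


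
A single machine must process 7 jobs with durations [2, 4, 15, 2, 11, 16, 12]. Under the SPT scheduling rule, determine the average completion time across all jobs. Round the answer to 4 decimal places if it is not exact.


Sort jobs by processing time (SPT order): [2, 2, 4, 11, 12, 15, 16]
Compute completion times sequentially:
  Job 1: processing = 2, completes at 2
  Job 2: processing = 2, completes at 4
  Job 3: processing = 4, completes at 8
  Job 4: processing = 11, completes at 19
  Job 5: processing = 12, completes at 31
  Job 6: processing = 15, completes at 46
  Job 7: processing = 16, completes at 62
Sum of completion times = 172
Average completion time = 172/7 = 24.5714

24.5714


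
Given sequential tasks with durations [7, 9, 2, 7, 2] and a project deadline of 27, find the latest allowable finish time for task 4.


LF(activity 4) = deadline - sum of successor durations
Successors: activities 5 through 5 with durations [2]
Sum of successor durations = 2
LF = 27 - 2 = 25

25


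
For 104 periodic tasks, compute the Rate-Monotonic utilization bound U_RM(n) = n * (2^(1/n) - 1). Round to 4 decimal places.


Compute 2^(1/104) = 1.0066871365
Subtract 1: 1.0066871365 - 1 = 0.0066871365
Multiply by n: 104 * 0.0066871365 = 0.6954621960
Round to 4 dp: 0.6955

0.6955


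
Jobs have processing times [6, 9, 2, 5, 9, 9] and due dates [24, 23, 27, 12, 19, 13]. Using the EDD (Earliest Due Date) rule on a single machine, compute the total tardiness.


Sort by due date (EDD order): [(5, 12), (9, 13), (9, 19), (9, 23), (6, 24), (2, 27)]
Compute completion times and tardiness:
  Job 1: p=5, d=12, C=5, tardiness=max(0,5-12)=0
  Job 2: p=9, d=13, C=14, tardiness=max(0,14-13)=1
  Job 3: p=9, d=19, C=23, tardiness=max(0,23-19)=4
  Job 4: p=9, d=23, C=32, tardiness=max(0,32-23)=9
  Job 5: p=6, d=24, C=38, tardiness=max(0,38-24)=14
  Job 6: p=2, d=27, C=40, tardiness=max(0,40-27)=13
Total tardiness = 41

41


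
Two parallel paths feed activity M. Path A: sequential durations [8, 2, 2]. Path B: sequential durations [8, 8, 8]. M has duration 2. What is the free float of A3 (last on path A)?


ES(A3) = sum of predecessors on chain A = 10
EF(A3) = ES + duration = 10 + 2 = 12
Successor of A3 is M. ES(M) = max(sum(A), sum(B)) = max(12, 24) = 24
Free float = ES(successor) - EF(current) = 24 - 12 = 12

12


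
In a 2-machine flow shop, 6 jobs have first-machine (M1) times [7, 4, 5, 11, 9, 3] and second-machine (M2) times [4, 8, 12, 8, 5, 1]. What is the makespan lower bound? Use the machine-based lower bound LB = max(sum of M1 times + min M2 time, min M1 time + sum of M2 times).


LB1 = sum(M1 times) + min(M2 times) = 39 + 1 = 40
LB2 = min(M1 times) + sum(M2 times) = 3 + 38 = 41
Lower bound = max(LB1, LB2) = max(40, 41) = 41

41


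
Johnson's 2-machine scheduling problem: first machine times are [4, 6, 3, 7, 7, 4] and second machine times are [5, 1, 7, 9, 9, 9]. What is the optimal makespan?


Apply Johnson's rule:
  Group 1 (a <= b): [(3, 3, 7), (1, 4, 5), (6, 4, 9), (4, 7, 9), (5, 7, 9)]
  Group 2 (a > b): [(2, 6, 1)]
Optimal job order: [3, 1, 6, 4, 5, 2]
Schedule:
  Job 3: M1 done at 3, M2 done at 10
  Job 1: M1 done at 7, M2 done at 15
  Job 6: M1 done at 11, M2 done at 24
  Job 4: M1 done at 18, M2 done at 33
  Job 5: M1 done at 25, M2 done at 42
  Job 2: M1 done at 31, M2 done at 43
Makespan = 43

43


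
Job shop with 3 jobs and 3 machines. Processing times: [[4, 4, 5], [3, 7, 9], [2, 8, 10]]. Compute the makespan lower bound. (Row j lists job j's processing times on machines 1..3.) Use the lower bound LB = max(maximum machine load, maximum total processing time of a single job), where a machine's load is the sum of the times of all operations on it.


Machine loads:
  Machine 1: 4 + 3 + 2 = 9
  Machine 2: 4 + 7 + 8 = 19
  Machine 3: 5 + 9 + 10 = 24
Max machine load = 24
Job totals:
  Job 1: 13
  Job 2: 19
  Job 3: 20
Max job total = 20
Lower bound = max(24, 20) = 24

24


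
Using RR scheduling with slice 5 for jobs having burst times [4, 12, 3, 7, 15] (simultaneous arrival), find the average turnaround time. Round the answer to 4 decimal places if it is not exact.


Time quantum = 5
Execution trace:
  J1 runs 4 units, time = 4
  J2 runs 5 units, time = 9
  J3 runs 3 units, time = 12
  J4 runs 5 units, time = 17
  J5 runs 5 units, time = 22
  J2 runs 5 units, time = 27
  J4 runs 2 units, time = 29
  J5 runs 5 units, time = 34
  J2 runs 2 units, time = 36
  J5 runs 5 units, time = 41
Finish times: [4, 36, 12, 29, 41]
Average turnaround = 122/5 = 24.4

24.4


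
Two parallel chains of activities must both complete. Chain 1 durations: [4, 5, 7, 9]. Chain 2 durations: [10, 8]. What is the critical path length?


Path A total = 4 + 5 + 7 + 9 = 25
Path B total = 10 + 8 = 18
Critical path = longest path = max(25, 18) = 25

25


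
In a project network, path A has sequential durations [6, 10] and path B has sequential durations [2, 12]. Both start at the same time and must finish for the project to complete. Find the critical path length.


Path A total = 6 + 10 = 16
Path B total = 2 + 12 = 14
Critical path = longest path = max(16, 14) = 16

16


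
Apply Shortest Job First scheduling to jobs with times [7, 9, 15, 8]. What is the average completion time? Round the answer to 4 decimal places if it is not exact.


SJF order (ascending): [7, 8, 9, 15]
Completion times:
  Job 1: burst=7, C=7
  Job 2: burst=8, C=15
  Job 3: burst=9, C=24
  Job 4: burst=15, C=39
Average completion = 85/4 = 21.25

21.25
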